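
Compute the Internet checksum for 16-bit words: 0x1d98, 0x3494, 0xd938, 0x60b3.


Sum all words (with carry folding):
+ 0x1d98 = 0x1d98
+ 0x3494 = 0x522c
+ 0xd938 = 0x2b65
+ 0x60b3 = 0x8c18
One's complement: ~0x8c18
Checksum = 0x73e7


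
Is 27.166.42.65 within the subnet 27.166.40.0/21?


Subnet network: 27.166.40.0
Test IP AND mask: 27.166.40.0
Yes, 27.166.42.65 is in 27.166.40.0/21


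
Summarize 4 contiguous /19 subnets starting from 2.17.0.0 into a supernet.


Original prefix: /19
Number of subnets: 4 = 2^2
New prefix = 19 - 2 = 17
Supernet: 2.17.0.0/17


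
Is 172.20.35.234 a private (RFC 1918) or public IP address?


RFC 1918 private ranges:
  10.0.0.0/8 (10.0.0.0 - 10.255.255.255)
  172.16.0.0/12 (172.16.0.0 - 172.31.255.255)
  192.168.0.0/16 (192.168.0.0 - 192.168.255.255)
Private (in 172.16.0.0/12)


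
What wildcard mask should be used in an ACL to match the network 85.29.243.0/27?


Subnet mask: 255.255.255.224
Wildcard = 255.255.255.255 - subnet mask
255 - 255 = 0
255 - 255 = 0
255 - 255 = 0
255 - 224 = 31
Wildcard: 0.0.0.31


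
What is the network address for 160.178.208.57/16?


IP:   10100000.10110010.11010000.00111001
Mask: 11111111.11111111.00000000.00000000
AND operation:
Net:  10100000.10110010.00000000.00000000
Network: 160.178.0.0/16


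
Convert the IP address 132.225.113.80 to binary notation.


132 = 10000100
225 = 11100001
113 = 01110001
80 = 01010000
Binary: 10000100.11100001.01110001.01010000


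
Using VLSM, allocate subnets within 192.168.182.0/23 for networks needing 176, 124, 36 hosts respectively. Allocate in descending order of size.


176 hosts -> /24 (254 usable): 192.168.182.0/24
124 hosts -> /25 (126 usable): 192.168.183.0/25
36 hosts -> /26 (62 usable): 192.168.183.128/26
Allocation: 192.168.182.0/24 (176 hosts, 254 usable); 192.168.183.0/25 (124 hosts, 126 usable); 192.168.183.128/26 (36 hosts, 62 usable)


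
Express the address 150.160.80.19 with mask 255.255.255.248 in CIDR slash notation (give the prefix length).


Binary: 11111111.11111111.11111111.11111000
Count leading 1s
Prefix: /29


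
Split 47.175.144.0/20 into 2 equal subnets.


New prefix = 20 + 1 = 21
Each subnet has 2048 addresses
  47.175.144.0/21
  47.175.152.0/21
Subnets: 47.175.144.0/21, 47.175.152.0/21


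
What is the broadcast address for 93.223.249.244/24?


Network: 93.223.249.0/24
Host bits = 8
Set all host bits to 1:
Broadcast: 93.223.249.255


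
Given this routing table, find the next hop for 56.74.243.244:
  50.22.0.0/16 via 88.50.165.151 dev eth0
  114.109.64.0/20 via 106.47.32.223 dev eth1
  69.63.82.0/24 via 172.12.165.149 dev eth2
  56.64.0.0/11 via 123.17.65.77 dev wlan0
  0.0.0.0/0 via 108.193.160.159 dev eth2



Longest prefix match for 56.74.243.244:
  /16 50.22.0.0: no
  /20 114.109.64.0: no
  /24 69.63.82.0: no
  /11 56.64.0.0: MATCH
  /0 0.0.0.0: MATCH
Selected: next-hop 123.17.65.77 via wlan0 (matched /11)


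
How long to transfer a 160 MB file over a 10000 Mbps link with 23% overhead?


Effective throughput = 10000 * (1 - 23/100) = 7700 Mbps
File size in Mb = 160 * 8 = 1280 Mb
Time = 1280 / 7700
Time = 0.1662 seconds


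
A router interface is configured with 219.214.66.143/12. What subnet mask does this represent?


/12 means 12 network bits, 20 host bits
Binary: 11111111111100000000000000000000
Mask: 255.240.0.0


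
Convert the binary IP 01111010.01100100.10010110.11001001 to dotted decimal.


01111010 = 122
01100100 = 100
10010110 = 150
11001001 = 201
IP: 122.100.150.201


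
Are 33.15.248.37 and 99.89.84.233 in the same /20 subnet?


Mask: 255.255.240.0
33.15.248.37 AND mask = 33.15.240.0
99.89.84.233 AND mask = 99.89.80.0
No, different subnets (33.15.240.0 vs 99.89.80.0)


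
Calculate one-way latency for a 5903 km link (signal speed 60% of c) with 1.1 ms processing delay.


Speed = 0.6 * 3e5 km/s = 180000 km/s
Propagation delay = 5903 / 180000 = 0.0328 s = 32.7944 ms
Processing delay = 1.1 ms
Total one-way latency = 33.8944 ms


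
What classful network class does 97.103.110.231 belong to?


First octet: 97
Binary: 01100001
0xxxxxxx -> Class A (1-126)
Class A, default mask 255.0.0.0 (/8)


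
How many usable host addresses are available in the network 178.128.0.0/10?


Host bits = 32 - 10 = 22
Total addresses = 2^22 = 4194304
Usable = total - 2 (network and broadcast)
Usable hosts: 4194302


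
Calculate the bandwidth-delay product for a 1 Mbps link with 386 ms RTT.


BDP = bandwidth * RTT
= 1 Mbps * 386 ms
= 1 * 1e6 * 386 / 1000 bits
= 386000 bits
= 48250 bytes
= 47.1191 KB
BDP = 386000 bits (48250 bytes)


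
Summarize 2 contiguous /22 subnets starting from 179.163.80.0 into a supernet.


Original prefix: /22
Number of subnets: 2 = 2^1
New prefix = 22 - 1 = 21
Supernet: 179.163.80.0/21


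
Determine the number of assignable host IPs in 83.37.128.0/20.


Host bits = 32 - 20 = 12
Total addresses = 2^12 = 4096
Usable = total - 2 (network and broadcast)
Usable hosts: 4094


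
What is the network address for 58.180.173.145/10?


IP:   00111010.10110100.10101101.10010001
Mask: 11111111.11000000.00000000.00000000
AND operation:
Net:  00111010.10000000.00000000.00000000
Network: 58.128.0.0/10


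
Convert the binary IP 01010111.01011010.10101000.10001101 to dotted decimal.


01010111 = 87
01011010 = 90
10101000 = 168
10001101 = 141
IP: 87.90.168.141


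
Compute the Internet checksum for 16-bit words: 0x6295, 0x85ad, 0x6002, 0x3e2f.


Sum all words (with carry folding):
+ 0x6295 = 0x6295
+ 0x85ad = 0xe842
+ 0x6002 = 0x4845
+ 0x3e2f = 0x8674
One's complement: ~0x8674
Checksum = 0x798b


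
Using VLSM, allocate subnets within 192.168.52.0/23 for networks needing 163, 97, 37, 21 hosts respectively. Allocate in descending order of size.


163 hosts -> /24 (254 usable): 192.168.52.0/24
97 hosts -> /25 (126 usable): 192.168.53.0/25
37 hosts -> /26 (62 usable): 192.168.53.128/26
21 hosts -> /27 (30 usable): 192.168.53.192/27
Allocation: 192.168.52.0/24 (163 hosts, 254 usable); 192.168.53.0/25 (97 hosts, 126 usable); 192.168.53.128/26 (37 hosts, 62 usable); 192.168.53.192/27 (21 hosts, 30 usable)


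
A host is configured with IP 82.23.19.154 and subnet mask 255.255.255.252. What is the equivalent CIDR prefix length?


Binary: 11111111.11111111.11111111.11111100
Count leading 1s
Prefix: /30


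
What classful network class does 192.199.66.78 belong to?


First octet: 192
Binary: 11000000
110xxxxx -> Class C (192-223)
Class C, default mask 255.255.255.0 (/24)


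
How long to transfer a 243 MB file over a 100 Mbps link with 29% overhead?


Effective throughput = 100 * (1 - 29/100) = 71 Mbps
File size in Mb = 243 * 8 = 1944 Mb
Time = 1944 / 71
Time = 27.3803 seconds


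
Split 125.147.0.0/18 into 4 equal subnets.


New prefix = 18 + 2 = 20
Each subnet has 4096 addresses
  125.147.0.0/20
  125.147.16.0/20
  125.147.32.0/20
  125.147.48.0/20
Subnets: 125.147.0.0/20, 125.147.16.0/20, 125.147.32.0/20, 125.147.48.0/20


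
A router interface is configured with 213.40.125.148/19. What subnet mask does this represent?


/19 means 19 network bits, 13 host bits
Binary: 11111111111111111110000000000000
Mask: 255.255.224.0


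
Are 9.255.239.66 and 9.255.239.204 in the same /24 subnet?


Mask: 255.255.255.0
9.255.239.66 AND mask = 9.255.239.0
9.255.239.204 AND mask = 9.255.239.0
Yes, same subnet (9.255.239.0)


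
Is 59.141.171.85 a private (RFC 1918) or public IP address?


RFC 1918 private ranges:
  10.0.0.0/8 (10.0.0.0 - 10.255.255.255)
  172.16.0.0/12 (172.16.0.0 - 172.31.255.255)
  192.168.0.0/16 (192.168.0.0 - 192.168.255.255)
Public (not in any RFC 1918 range)


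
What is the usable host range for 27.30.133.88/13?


Network: 27.24.0.0
Broadcast: 27.31.255.255
First usable = network + 1
Last usable = broadcast - 1
Range: 27.24.0.1 to 27.31.255.254


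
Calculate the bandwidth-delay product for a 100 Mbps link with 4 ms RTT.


BDP = bandwidth * RTT
= 100 Mbps * 4 ms
= 100 * 1e6 * 4 / 1000 bits
= 400000 bits
= 50000 bytes
= 48.8281 KB
BDP = 400000 bits (50000 bytes)


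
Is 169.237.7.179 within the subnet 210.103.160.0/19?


Subnet network: 210.103.160.0
Test IP AND mask: 169.237.0.0
No, 169.237.7.179 is not in 210.103.160.0/19


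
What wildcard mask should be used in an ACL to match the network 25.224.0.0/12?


Subnet mask: 255.240.0.0
Wildcard = 255.255.255.255 - subnet mask
255 - 255 = 0
255 - 240 = 15
255 - 0 = 255
255 - 0 = 255
Wildcard: 0.15.255.255


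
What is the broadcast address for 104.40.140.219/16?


Network: 104.40.0.0/16
Host bits = 16
Set all host bits to 1:
Broadcast: 104.40.255.255


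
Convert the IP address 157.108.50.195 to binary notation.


157 = 10011101
108 = 01101100
50 = 00110010
195 = 11000011
Binary: 10011101.01101100.00110010.11000011


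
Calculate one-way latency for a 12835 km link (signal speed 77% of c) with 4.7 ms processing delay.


Speed = 0.77 * 3e5 km/s = 231000 km/s
Propagation delay = 12835 / 231000 = 0.0556 s = 55.5628 ms
Processing delay = 4.7 ms
Total one-way latency = 60.2628 ms


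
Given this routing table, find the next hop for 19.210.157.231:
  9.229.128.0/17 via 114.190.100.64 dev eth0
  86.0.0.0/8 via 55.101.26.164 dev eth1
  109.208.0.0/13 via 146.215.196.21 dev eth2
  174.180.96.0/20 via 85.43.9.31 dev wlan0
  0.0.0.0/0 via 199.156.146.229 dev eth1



Longest prefix match for 19.210.157.231:
  /17 9.229.128.0: no
  /8 86.0.0.0: no
  /13 109.208.0.0: no
  /20 174.180.96.0: no
  /0 0.0.0.0: MATCH
Selected: next-hop 199.156.146.229 via eth1 (matched /0)


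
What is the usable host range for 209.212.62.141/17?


Network: 209.212.0.0
Broadcast: 209.212.127.255
First usable = network + 1
Last usable = broadcast - 1
Range: 209.212.0.1 to 209.212.127.254


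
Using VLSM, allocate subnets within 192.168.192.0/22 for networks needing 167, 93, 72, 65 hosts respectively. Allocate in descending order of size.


167 hosts -> /24 (254 usable): 192.168.192.0/24
93 hosts -> /25 (126 usable): 192.168.193.0/25
72 hosts -> /25 (126 usable): 192.168.193.128/25
65 hosts -> /25 (126 usable): 192.168.194.0/25
Allocation: 192.168.192.0/24 (167 hosts, 254 usable); 192.168.193.0/25 (93 hosts, 126 usable); 192.168.193.128/25 (72 hosts, 126 usable); 192.168.194.0/25 (65 hosts, 126 usable)


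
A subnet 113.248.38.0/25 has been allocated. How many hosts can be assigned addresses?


Host bits = 32 - 25 = 7
Total addresses = 2^7 = 128
Usable = total - 2 (network and broadcast)
Usable hosts: 126


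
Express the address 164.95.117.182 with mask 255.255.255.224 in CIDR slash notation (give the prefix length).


Binary: 11111111.11111111.11111111.11100000
Count leading 1s
Prefix: /27


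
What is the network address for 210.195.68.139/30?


IP:   11010010.11000011.01000100.10001011
Mask: 11111111.11111111.11111111.11111100
AND operation:
Net:  11010010.11000011.01000100.10001000
Network: 210.195.68.136/30


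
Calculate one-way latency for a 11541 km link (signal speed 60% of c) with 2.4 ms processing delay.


Speed = 0.6 * 3e5 km/s = 180000 km/s
Propagation delay = 11541 / 180000 = 0.0641 s = 64.1167 ms
Processing delay = 2.4 ms
Total one-way latency = 66.5167 ms


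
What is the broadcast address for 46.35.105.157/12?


Network: 46.32.0.0/12
Host bits = 20
Set all host bits to 1:
Broadcast: 46.47.255.255


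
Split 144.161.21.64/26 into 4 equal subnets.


New prefix = 26 + 2 = 28
Each subnet has 16 addresses
  144.161.21.64/28
  144.161.21.80/28
  144.161.21.96/28
  144.161.21.112/28
Subnets: 144.161.21.64/28, 144.161.21.80/28, 144.161.21.96/28, 144.161.21.112/28


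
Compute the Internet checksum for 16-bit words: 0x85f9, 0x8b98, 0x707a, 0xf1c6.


Sum all words (with carry folding):
+ 0x85f9 = 0x85f9
+ 0x8b98 = 0x1192
+ 0x707a = 0x820c
+ 0xf1c6 = 0x73d3
One's complement: ~0x73d3
Checksum = 0x8c2c


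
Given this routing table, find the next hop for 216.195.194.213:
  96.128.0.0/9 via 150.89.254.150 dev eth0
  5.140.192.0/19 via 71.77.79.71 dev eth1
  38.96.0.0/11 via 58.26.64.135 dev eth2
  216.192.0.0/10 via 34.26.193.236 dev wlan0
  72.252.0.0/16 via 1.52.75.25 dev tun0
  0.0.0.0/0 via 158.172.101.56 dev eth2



Longest prefix match for 216.195.194.213:
  /9 96.128.0.0: no
  /19 5.140.192.0: no
  /11 38.96.0.0: no
  /10 216.192.0.0: MATCH
  /16 72.252.0.0: no
  /0 0.0.0.0: MATCH
Selected: next-hop 34.26.193.236 via wlan0 (matched /10)


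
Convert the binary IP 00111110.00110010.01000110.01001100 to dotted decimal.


00111110 = 62
00110010 = 50
01000110 = 70
01001100 = 76
IP: 62.50.70.76


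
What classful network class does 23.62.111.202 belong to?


First octet: 23
Binary: 00010111
0xxxxxxx -> Class A (1-126)
Class A, default mask 255.0.0.0 (/8)


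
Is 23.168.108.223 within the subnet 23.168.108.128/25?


Subnet network: 23.168.108.128
Test IP AND mask: 23.168.108.128
Yes, 23.168.108.223 is in 23.168.108.128/25


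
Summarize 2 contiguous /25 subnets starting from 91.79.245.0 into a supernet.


Original prefix: /25
Number of subnets: 2 = 2^1
New prefix = 25 - 1 = 24
Supernet: 91.79.245.0/24


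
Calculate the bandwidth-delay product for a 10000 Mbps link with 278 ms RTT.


BDP = bandwidth * RTT
= 10000 Mbps * 278 ms
= 10000 * 1e6 * 278 / 1000 bits
= 2780000000 bits
= 347500000 bytes
= 339355.4688 KB
BDP = 2780000000 bits (347500000 bytes)


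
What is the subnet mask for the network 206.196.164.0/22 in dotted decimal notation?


/22 means 22 network bits, 10 host bits
Binary: 11111111111111111111110000000000
Mask: 255.255.252.0


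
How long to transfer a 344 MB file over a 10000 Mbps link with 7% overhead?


Effective throughput = 10000 * (1 - 7/100) = 9300 Mbps
File size in Mb = 344 * 8 = 2752 Mb
Time = 2752 / 9300
Time = 0.2959 seconds


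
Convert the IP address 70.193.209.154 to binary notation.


70 = 01000110
193 = 11000001
209 = 11010001
154 = 10011010
Binary: 01000110.11000001.11010001.10011010


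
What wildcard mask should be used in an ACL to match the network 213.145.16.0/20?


Subnet mask: 255.255.240.0
Wildcard = 255.255.255.255 - subnet mask
255 - 255 = 0
255 - 255 = 0
255 - 240 = 15
255 - 0 = 255
Wildcard: 0.0.15.255


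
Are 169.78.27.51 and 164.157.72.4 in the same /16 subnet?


Mask: 255.255.0.0
169.78.27.51 AND mask = 169.78.0.0
164.157.72.4 AND mask = 164.157.0.0
No, different subnets (169.78.0.0 vs 164.157.0.0)


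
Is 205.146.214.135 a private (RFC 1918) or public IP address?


RFC 1918 private ranges:
  10.0.0.0/8 (10.0.0.0 - 10.255.255.255)
  172.16.0.0/12 (172.16.0.0 - 172.31.255.255)
  192.168.0.0/16 (192.168.0.0 - 192.168.255.255)
Public (not in any RFC 1918 range)


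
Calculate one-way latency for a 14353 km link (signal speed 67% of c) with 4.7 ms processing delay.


Speed = 0.67 * 3e5 km/s = 201000 km/s
Propagation delay = 14353 / 201000 = 0.0714 s = 71.408 ms
Processing delay = 4.7 ms
Total one-way latency = 76.108 ms


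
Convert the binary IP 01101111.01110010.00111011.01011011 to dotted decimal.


01101111 = 111
01110010 = 114
00111011 = 59
01011011 = 91
IP: 111.114.59.91


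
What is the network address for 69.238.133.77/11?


IP:   01000101.11101110.10000101.01001101
Mask: 11111111.11100000.00000000.00000000
AND operation:
Net:  01000101.11100000.00000000.00000000
Network: 69.224.0.0/11


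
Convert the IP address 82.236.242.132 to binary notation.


82 = 01010010
236 = 11101100
242 = 11110010
132 = 10000100
Binary: 01010010.11101100.11110010.10000100


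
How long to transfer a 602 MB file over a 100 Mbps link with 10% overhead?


Effective throughput = 100 * (1 - 10/100) = 90 Mbps
File size in Mb = 602 * 8 = 4816 Mb
Time = 4816 / 90
Time = 53.5111 seconds


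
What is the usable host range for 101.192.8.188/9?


Network: 101.128.0.0
Broadcast: 101.255.255.255
First usable = network + 1
Last usable = broadcast - 1
Range: 101.128.0.1 to 101.255.255.254


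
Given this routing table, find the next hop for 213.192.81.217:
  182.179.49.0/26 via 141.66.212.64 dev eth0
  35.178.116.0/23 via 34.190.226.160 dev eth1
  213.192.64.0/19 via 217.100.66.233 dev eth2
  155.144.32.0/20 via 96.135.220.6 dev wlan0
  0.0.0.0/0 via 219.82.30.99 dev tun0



Longest prefix match for 213.192.81.217:
  /26 182.179.49.0: no
  /23 35.178.116.0: no
  /19 213.192.64.0: MATCH
  /20 155.144.32.0: no
  /0 0.0.0.0: MATCH
Selected: next-hop 217.100.66.233 via eth2 (matched /19)


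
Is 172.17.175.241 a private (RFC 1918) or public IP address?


RFC 1918 private ranges:
  10.0.0.0/8 (10.0.0.0 - 10.255.255.255)
  172.16.0.0/12 (172.16.0.0 - 172.31.255.255)
  192.168.0.0/16 (192.168.0.0 - 192.168.255.255)
Private (in 172.16.0.0/12)


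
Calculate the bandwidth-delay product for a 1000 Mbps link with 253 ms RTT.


BDP = bandwidth * RTT
= 1000 Mbps * 253 ms
= 1000 * 1e6 * 253 / 1000 bits
= 253000000 bits
= 31625000 bytes
= 30883.7891 KB
BDP = 253000000 bits (31625000 bytes)


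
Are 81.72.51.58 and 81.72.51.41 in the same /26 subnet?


Mask: 255.255.255.192
81.72.51.58 AND mask = 81.72.51.0
81.72.51.41 AND mask = 81.72.51.0
Yes, same subnet (81.72.51.0)


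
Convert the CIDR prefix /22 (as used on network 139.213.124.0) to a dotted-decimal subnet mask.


/22 means 22 network bits, 10 host bits
Binary: 11111111111111111111110000000000
Mask: 255.255.252.0


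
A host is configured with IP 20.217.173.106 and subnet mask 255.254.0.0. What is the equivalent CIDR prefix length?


Binary: 11111111.11111110.00000000.00000000
Count leading 1s
Prefix: /15


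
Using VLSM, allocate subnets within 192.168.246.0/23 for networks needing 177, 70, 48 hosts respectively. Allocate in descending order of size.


177 hosts -> /24 (254 usable): 192.168.246.0/24
70 hosts -> /25 (126 usable): 192.168.247.0/25
48 hosts -> /26 (62 usable): 192.168.247.128/26
Allocation: 192.168.246.0/24 (177 hosts, 254 usable); 192.168.247.0/25 (70 hosts, 126 usable); 192.168.247.128/26 (48 hosts, 62 usable)


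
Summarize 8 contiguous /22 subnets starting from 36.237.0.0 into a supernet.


Original prefix: /22
Number of subnets: 8 = 2^3
New prefix = 22 - 3 = 19
Supernet: 36.237.0.0/19


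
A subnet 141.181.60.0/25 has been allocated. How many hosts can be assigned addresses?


Host bits = 32 - 25 = 7
Total addresses = 2^7 = 128
Usable = total - 2 (network and broadcast)
Usable hosts: 126


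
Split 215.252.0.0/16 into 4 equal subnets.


New prefix = 16 + 2 = 18
Each subnet has 16384 addresses
  215.252.0.0/18
  215.252.64.0/18
  215.252.128.0/18
  215.252.192.0/18
Subnets: 215.252.0.0/18, 215.252.64.0/18, 215.252.128.0/18, 215.252.192.0/18


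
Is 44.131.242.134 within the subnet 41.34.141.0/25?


Subnet network: 41.34.141.0
Test IP AND mask: 44.131.242.128
No, 44.131.242.134 is not in 41.34.141.0/25


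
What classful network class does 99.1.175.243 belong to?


First octet: 99
Binary: 01100011
0xxxxxxx -> Class A (1-126)
Class A, default mask 255.0.0.0 (/8)


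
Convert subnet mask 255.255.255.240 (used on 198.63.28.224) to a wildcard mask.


Subnet mask: 255.255.255.240
Wildcard = 255.255.255.255 - subnet mask
255 - 255 = 0
255 - 255 = 0
255 - 255 = 0
255 - 240 = 15
Wildcard: 0.0.0.15


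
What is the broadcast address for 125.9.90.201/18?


Network: 125.9.64.0/18
Host bits = 14
Set all host bits to 1:
Broadcast: 125.9.127.255


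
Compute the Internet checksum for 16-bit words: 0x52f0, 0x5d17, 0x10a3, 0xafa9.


Sum all words (with carry folding):
+ 0x52f0 = 0x52f0
+ 0x5d17 = 0xb007
+ 0x10a3 = 0xc0aa
+ 0xafa9 = 0x7054
One's complement: ~0x7054
Checksum = 0x8fab


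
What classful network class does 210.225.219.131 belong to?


First octet: 210
Binary: 11010010
110xxxxx -> Class C (192-223)
Class C, default mask 255.255.255.0 (/24)


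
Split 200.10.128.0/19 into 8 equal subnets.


New prefix = 19 + 3 = 22
Each subnet has 1024 addresses
  200.10.128.0/22
  200.10.132.0/22
  200.10.136.0/22
  200.10.140.0/22
  200.10.144.0/22
  200.10.148.0/22
  200.10.152.0/22
  200.10.156.0/22
Subnets: 200.10.128.0/22, 200.10.132.0/22, 200.10.136.0/22, 200.10.140.0/22, 200.10.144.0/22, 200.10.148.0/22, 200.10.152.0/22, 200.10.156.0/22


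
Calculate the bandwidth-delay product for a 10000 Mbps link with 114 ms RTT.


BDP = bandwidth * RTT
= 10000 Mbps * 114 ms
= 10000 * 1e6 * 114 / 1000 bits
= 1140000000 bits
= 142500000 bytes
= 139160.1562 KB
BDP = 1140000000 bits (142500000 bytes)


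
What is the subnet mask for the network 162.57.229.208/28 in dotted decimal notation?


/28 means 28 network bits, 4 host bits
Binary: 11111111111111111111111111110000
Mask: 255.255.255.240


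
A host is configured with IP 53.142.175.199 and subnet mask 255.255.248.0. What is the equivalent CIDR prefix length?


Binary: 11111111.11111111.11111000.00000000
Count leading 1s
Prefix: /21


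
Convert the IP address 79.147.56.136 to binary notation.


79 = 01001111
147 = 10010011
56 = 00111000
136 = 10001000
Binary: 01001111.10010011.00111000.10001000


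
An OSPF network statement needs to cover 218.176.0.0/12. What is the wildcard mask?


Subnet mask: 255.240.0.0
Wildcard = 255.255.255.255 - subnet mask
255 - 255 = 0
255 - 240 = 15
255 - 0 = 255
255 - 0 = 255
Wildcard: 0.15.255.255


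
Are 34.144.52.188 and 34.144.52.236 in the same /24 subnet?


Mask: 255.255.255.0
34.144.52.188 AND mask = 34.144.52.0
34.144.52.236 AND mask = 34.144.52.0
Yes, same subnet (34.144.52.0)


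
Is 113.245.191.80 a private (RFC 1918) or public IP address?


RFC 1918 private ranges:
  10.0.0.0/8 (10.0.0.0 - 10.255.255.255)
  172.16.0.0/12 (172.16.0.0 - 172.31.255.255)
  192.168.0.0/16 (192.168.0.0 - 192.168.255.255)
Public (not in any RFC 1918 range)


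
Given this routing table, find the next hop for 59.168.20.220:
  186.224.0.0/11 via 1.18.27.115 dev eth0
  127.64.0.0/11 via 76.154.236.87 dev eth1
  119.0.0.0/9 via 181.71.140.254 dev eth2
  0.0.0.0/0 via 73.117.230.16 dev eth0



Longest prefix match for 59.168.20.220:
  /11 186.224.0.0: no
  /11 127.64.0.0: no
  /9 119.0.0.0: no
  /0 0.0.0.0: MATCH
Selected: next-hop 73.117.230.16 via eth0 (matched /0)


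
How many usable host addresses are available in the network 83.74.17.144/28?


Host bits = 32 - 28 = 4
Total addresses = 2^4 = 16
Usable = total - 2 (network and broadcast)
Usable hosts: 14


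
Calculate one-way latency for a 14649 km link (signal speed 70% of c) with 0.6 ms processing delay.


Speed = 0.7 * 3e5 km/s = 210000 km/s
Propagation delay = 14649 / 210000 = 0.0698 s = 69.7571 ms
Processing delay = 0.6 ms
Total one-way latency = 70.3571 ms


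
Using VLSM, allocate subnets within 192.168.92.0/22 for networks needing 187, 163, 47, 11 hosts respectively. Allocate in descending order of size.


187 hosts -> /24 (254 usable): 192.168.92.0/24
163 hosts -> /24 (254 usable): 192.168.93.0/24
47 hosts -> /26 (62 usable): 192.168.94.0/26
11 hosts -> /28 (14 usable): 192.168.94.64/28
Allocation: 192.168.92.0/24 (187 hosts, 254 usable); 192.168.93.0/24 (163 hosts, 254 usable); 192.168.94.0/26 (47 hosts, 62 usable); 192.168.94.64/28 (11 hosts, 14 usable)


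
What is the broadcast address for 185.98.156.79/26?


Network: 185.98.156.64/26
Host bits = 6
Set all host bits to 1:
Broadcast: 185.98.156.127


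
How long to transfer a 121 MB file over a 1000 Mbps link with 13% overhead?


Effective throughput = 1000 * (1 - 13/100) = 870 Mbps
File size in Mb = 121 * 8 = 968 Mb
Time = 968 / 870
Time = 1.1126 seconds


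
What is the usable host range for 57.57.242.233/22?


Network: 57.57.240.0
Broadcast: 57.57.243.255
First usable = network + 1
Last usable = broadcast - 1
Range: 57.57.240.1 to 57.57.243.254


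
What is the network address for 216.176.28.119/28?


IP:   11011000.10110000.00011100.01110111
Mask: 11111111.11111111.11111111.11110000
AND operation:
Net:  11011000.10110000.00011100.01110000
Network: 216.176.28.112/28


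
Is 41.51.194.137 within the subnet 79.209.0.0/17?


Subnet network: 79.209.0.0
Test IP AND mask: 41.51.128.0
No, 41.51.194.137 is not in 79.209.0.0/17


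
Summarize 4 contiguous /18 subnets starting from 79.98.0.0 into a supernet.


Original prefix: /18
Number of subnets: 4 = 2^2
New prefix = 18 - 2 = 16
Supernet: 79.98.0.0/16


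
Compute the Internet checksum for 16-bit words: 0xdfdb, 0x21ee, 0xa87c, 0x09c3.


Sum all words (with carry folding):
+ 0xdfdb = 0xdfdb
+ 0x21ee = 0x01ca
+ 0xa87c = 0xaa46
+ 0x09c3 = 0xb409
One's complement: ~0xb409
Checksum = 0x4bf6


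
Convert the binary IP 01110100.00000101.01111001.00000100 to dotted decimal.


01110100 = 116
00000101 = 5
01111001 = 121
00000100 = 4
IP: 116.5.121.4


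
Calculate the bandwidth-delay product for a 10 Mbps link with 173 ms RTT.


BDP = bandwidth * RTT
= 10 Mbps * 173 ms
= 10 * 1e6 * 173 / 1000 bits
= 1730000 bits
= 216250 bytes
= 211.1816 KB
BDP = 1730000 bits (216250 bytes)


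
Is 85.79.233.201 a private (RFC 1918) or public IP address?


RFC 1918 private ranges:
  10.0.0.0/8 (10.0.0.0 - 10.255.255.255)
  172.16.0.0/12 (172.16.0.0 - 172.31.255.255)
  192.168.0.0/16 (192.168.0.0 - 192.168.255.255)
Public (not in any RFC 1918 range)


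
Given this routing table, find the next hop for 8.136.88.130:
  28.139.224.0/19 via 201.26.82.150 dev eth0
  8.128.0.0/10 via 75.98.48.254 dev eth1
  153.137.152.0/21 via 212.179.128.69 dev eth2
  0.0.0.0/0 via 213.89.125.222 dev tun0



Longest prefix match for 8.136.88.130:
  /19 28.139.224.0: no
  /10 8.128.0.0: MATCH
  /21 153.137.152.0: no
  /0 0.0.0.0: MATCH
Selected: next-hop 75.98.48.254 via eth1 (matched /10)


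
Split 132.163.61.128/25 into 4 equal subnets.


New prefix = 25 + 2 = 27
Each subnet has 32 addresses
  132.163.61.128/27
  132.163.61.160/27
  132.163.61.192/27
  132.163.61.224/27
Subnets: 132.163.61.128/27, 132.163.61.160/27, 132.163.61.192/27, 132.163.61.224/27


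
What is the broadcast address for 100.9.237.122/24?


Network: 100.9.237.0/24
Host bits = 8
Set all host bits to 1:
Broadcast: 100.9.237.255


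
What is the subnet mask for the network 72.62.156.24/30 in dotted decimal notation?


/30 means 30 network bits, 2 host bits
Binary: 11111111111111111111111111111100
Mask: 255.255.255.252


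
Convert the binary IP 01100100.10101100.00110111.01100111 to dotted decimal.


01100100 = 100
10101100 = 172
00110111 = 55
01100111 = 103
IP: 100.172.55.103


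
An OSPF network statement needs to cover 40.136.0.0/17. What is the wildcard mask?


Subnet mask: 255.255.128.0
Wildcard = 255.255.255.255 - subnet mask
255 - 255 = 0
255 - 255 = 0
255 - 128 = 127
255 - 0 = 255
Wildcard: 0.0.127.255


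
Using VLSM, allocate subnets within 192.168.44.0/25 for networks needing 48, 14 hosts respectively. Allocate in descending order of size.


48 hosts -> /26 (62 usable): 192.168.44.0/26
14 hosts -> /28 (14 usable): 192.168.44.64/28
Allocation: 192.168.44.0/26 (48 hosts, 62 usable); 192.168.44.64/28 (14 hosts, 14 usable)


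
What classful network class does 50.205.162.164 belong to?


First octet: 50
Binary: 00110010
0xxxxxxx -> Class A (1-126)
Class A, default mask 255.0.0.0 (/8)


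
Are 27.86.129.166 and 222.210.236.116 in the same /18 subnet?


Mask: 255.255.192.0
27.86.129.166 AND mask = 27.86.128.0
222.210.236.116 AND mask = 222.210.192.0
No, different subnets (27.86.128.0 vs 222.210.192.0)


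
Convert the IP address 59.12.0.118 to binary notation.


59 = 00111011
12 = 00001100
0 = 00000000
118 = 01110110
Binary: 00111011.00001100.00000000.01110110


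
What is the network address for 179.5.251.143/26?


IP:   10110011.00000101.11111011.10001111
Mask: 11111111.11111111.11111111.11000000
AND operation:
Net:  10110011.00000101.11111011.10000000
Network: 179.5.251.128/26


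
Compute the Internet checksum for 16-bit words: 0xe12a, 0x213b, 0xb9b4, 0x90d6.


Sum all words (with carry folding):
+ 0xe12a = 0xe12a
+ 0x213b = 0x0266
+ 0xb9b4 = 0xbc1a
+ 0x90d6 = 0x4cf1
One's complement: ~0x4cf1
Checksum = 0xb30e


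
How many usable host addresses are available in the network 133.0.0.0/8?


Host bits = 32 - 8 = 24
Total addresses = 2^24 = 16777216
Usable = total - 2 (network and broadcast)
Usable hosts: 16777214


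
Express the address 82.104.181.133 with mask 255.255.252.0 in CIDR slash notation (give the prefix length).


Binary: 11111111.11111111.11111100.00000000
Count leading 1s
Prefix: /22


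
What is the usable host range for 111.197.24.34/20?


Network: 111.197.16.0
Broadcast: 111.197.31.255
First usable = network + 1
Last usable = broadcast - 1
Range: 111.197.16.1 to 111.197.31.254


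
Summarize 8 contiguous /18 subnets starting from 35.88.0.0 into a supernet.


Original prefix: /18
Number of subnets: 8 = 2^3
New prefix = 18 - 3 = 15
Supernet: 35.88.0.0/15


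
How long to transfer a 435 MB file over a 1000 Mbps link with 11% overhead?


Effective throughput = 1000 * (1 - 11/100) = 890 Mbps
File size in Mb = 435 * 8 = 3480 Mb
Time = 3480 / 890
Time = 3.9101 seconds


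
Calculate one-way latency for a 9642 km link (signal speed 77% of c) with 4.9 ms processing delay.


Speed = 0.77 * 3e5 km/s = 231000 km/s
Propagation delay = 9642 / 231000 = 0.0417 s = 41.7403 ms
Processing delay = 4.9 ms
Total one-way latency = 46.6403 ms


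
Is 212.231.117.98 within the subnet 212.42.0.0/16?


Subnet network: 212.42.0.0
Test IP AND mask: 212.231.0.0
No, 212.231.117.98 is not in 212.42.0.0/16


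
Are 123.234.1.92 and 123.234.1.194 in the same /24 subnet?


Mask: 255.255.255.0
123.234.1.92 AND mask = 123.234.1.0
123.234.1.194 AND mask = 123.234.1.0
Yes, same subnet (123.234.1.0)


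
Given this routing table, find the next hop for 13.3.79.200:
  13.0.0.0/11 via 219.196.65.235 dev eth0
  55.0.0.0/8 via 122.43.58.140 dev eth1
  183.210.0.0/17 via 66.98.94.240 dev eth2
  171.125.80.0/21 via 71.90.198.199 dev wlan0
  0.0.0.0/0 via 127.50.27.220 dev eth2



Longest prefix match for 13.3.79.200:
  /11 13.0.0.0: MATCH
  /8 55.0.0.0: no
  /17 183.210.0.0: no
  /21 171.125.80.0: no
  /0 0.0.0.0: MATCH
Selected: next-hop 219.196.65.235 via eth0 (matched /11)


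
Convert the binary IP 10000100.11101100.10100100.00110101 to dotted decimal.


10000100 = 132
11101100 = 236
10100100 = 164
00110101 = 53
IP: 132.236.164.53


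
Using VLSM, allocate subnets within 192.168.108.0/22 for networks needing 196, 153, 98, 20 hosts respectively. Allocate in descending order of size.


196 hosts -> /24 (254 usable): 192.168.108.0/24
153 hosts -> /24 (254 usable): 192.168.109.0/24
98 hosts -> /25 (126 usable): 192.168.110.0/25
20 hosts -> /27 (30 usable): 192.168.110.128/27
Allocation: 192.168.108.0/24 (196 hosts, 254 usable); 192.168.109.0/24 (153 hosts, 254 usable); 192.168.110.0/25 (98 hosts, 126 usable); 192.168.110.128/27 (20 hosts, 30 usable)


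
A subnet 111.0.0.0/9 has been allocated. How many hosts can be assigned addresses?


Host bits = 32 - 9 = 23
Total addresses = 2^23 = 8388608
Usable = total - 2 (network and broadcast)
Usable hosts: 8388606


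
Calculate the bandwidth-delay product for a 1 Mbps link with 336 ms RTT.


BDP = bandwidth * RTT
= 1 Mbps * 336 ms
= 1 * 1e6 * 336 / 1000 bits
= 336000 bits
= 42000 bytes
= 41.0156 KB
BDP = 336000 bits (42000 bytes)


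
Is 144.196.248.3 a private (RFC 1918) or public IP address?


RFC 1918 private ranges:
  10.0.0.0/8 (10.0.0.0 - 10.255.255.255)
  172.16.0.0/12 (172.16.0.0 - 172.31.255.255)
  192.168.0.0/16 (192.168.0.0 - 192.168.255.255)
Public (not in any RFC 1918 range)


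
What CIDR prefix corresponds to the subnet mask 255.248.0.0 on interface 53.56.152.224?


Binary: 11111111.11111000.00000000.00000000
Count leading 1s
Prefix: /13


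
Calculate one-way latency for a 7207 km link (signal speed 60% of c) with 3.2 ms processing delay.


Speed = 0.6 * 3e5 km/s = 180000 km/s
Propagation delay = 7207 / 180000 = 0.04 s = 40.0389 ms
Processing delay = 3.2 ms
Total one-way latency = 43.2389 ms


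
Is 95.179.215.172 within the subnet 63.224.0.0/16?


Subnet network: 63.224.0.0
Test IP AND mask: 95.179.0.0
No, 95.179.215.172 is not in 63.224.0.0/16


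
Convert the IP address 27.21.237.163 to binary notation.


27 = 00011011
21 = 00010101
237 = 11101101
163 = 10100011
Binary: 00011011.00010101.11101101.10100011


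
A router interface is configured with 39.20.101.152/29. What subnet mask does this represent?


/29 means 29 network bits, 3 host bits
Binary: 11111111111111111111111111111000
Mask: 255.255.255.248


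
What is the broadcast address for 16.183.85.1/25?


Network: 16.183.85.0/25
Host bits = 7
Set all host bits to 1:
Broadcast: 16.183.85.127


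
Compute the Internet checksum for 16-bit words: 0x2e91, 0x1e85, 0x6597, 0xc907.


Sum all words (with carry folding):
+ 0x2e91 = 0x2e91
+ 0x1e85 = 0x4d16
+ 0x6597 = 0xb2ad
+ 0xc907 = 0x7bb5
One's complement: ~0x7bb5
Checksum = 0x844a


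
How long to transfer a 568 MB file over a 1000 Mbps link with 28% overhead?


Effective throughput = 1000 * (1 - 28/100) = 720 Mbps
File size in Mb = 568 * 8 = 4544 Mb
Time = 4544 / 720
Time = 6.3111 seconds


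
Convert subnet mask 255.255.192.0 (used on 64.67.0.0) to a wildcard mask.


Subnet mask: 255.255.192.0
Wildcard = 255.255.255.255 - subnet mask
255 - 255 = 0
255 - 255 = 0
255 - 192 = 63
255 - 0 = 255
Wildcard: 0.0.63.255


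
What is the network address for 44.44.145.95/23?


IP:   00101100.00101100.10010001.01011111
Mask: 11111111.11111111.11111110.00000000
AND operation:
Net:  00101100.00101100.10010000.00000000
Network: 44.44.144.0/23


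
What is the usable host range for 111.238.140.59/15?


Network: 111.238.0.0
Broadcast: 111.239.255.255
First usable = network + 1
Last usable = broadcast - 1
Range: 111.238.0.1 to 111.239.255.254


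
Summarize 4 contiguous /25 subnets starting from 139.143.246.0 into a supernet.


Original prefix: /25
Number of subnets: 4 = 2^2
New prefix = 25 - 2 = 23
Supernet: 139.143.246.0/23


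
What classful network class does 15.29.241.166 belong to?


First octet: 15
Binary: 00001111
0xxxxxxx -> Class A (1-126)
Class A, default mask 255.0.0.0 (/8)


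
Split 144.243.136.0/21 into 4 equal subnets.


New prefix = 21 + 2 = 23
Each subnet has 512 addresses
  144.243.136.0/23
  144.243.138.0/23
  144.243.140.0/23
  144.243.142.0/23
Subnets: 144.243.136.0/23, 144.243.138.0/23, 144.243.140.0/23, 144.243.142.0/23


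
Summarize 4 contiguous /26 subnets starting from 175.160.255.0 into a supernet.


Original prefix: /26
Number of subnets: 4 = 2^2
New prefix = 26 - 2 = 24
Supernet: 175.160.255.0/24


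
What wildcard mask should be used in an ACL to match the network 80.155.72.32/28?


Subnet mask: 255.255.255.240
Wildcard = 255.255.255.255 - subnet mask
255 - 255 = 0
255 - 255 = 0
255 - 255 = 0
255 - 240 = 15
Wildcard: 0.0.0.15


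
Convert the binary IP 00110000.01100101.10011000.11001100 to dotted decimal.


00110000 = 48
01100101 = 101
10011000 = 152
11001100 = 204
IP: 48.101.152.204


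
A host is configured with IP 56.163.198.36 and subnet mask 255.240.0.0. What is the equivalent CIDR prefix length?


Binary: 11111111.11110000.00000000.00000000
Count leading 1s
Prefix: /12


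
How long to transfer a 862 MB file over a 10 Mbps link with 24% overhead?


Effective throughput = 10 * (1 - 24/100) = 7.6 Mbps
File size in Mb = 862 * 8 = 6896 Mb
Time = 6896 / 7.6
Time = 907.3684 seconds


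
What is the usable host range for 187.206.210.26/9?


Network: 187.128.0.0
Broadcast: 187.255.255.255
First usable = network + 1
Last usable = broadcast - 1
Range: 187.128.0.1 to 187.255.255.254


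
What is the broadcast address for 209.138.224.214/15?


Network: 209.138.0.0/15
Host bits = 17
Set all host bits to 1:
Broadcast: 209.139.255.255


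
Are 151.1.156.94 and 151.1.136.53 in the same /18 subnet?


Mask: 255.255.192.0
151.1.156.94 AND mask = 151.1.128.0
151.1.136.53 AND mask = 151.1.128.0
Yes, same subnet (151.1.128.0)


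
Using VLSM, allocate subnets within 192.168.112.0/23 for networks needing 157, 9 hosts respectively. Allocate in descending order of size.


157 hosts -> /24 (254 usable): 192.168.112.0/24
9 hosts -> /28 (14 usable): 192.168.113.0/28
Allocation: 192.168.112.0/24 (157 hosts, 254 usable); 192.168.113.0/28 (9 hosts, 14 usable)


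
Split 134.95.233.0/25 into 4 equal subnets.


New prefix = 25 + 2 = 27
Each subnet has 32 addresses
  134.95.233.0/27
  134.95.233.32/27
  134.95.233.64/27
  134.95.233.96/27
Subnets: 134.95.233.0/27, 134.95.233.32/27, 134.95.233.64/27, 134.95.233.96/27


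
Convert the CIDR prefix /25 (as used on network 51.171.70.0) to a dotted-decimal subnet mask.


/25 means 25 network bits, 7 host bits
Binary: 11111111111111111111111110000000
Mask: 255.255.255.128


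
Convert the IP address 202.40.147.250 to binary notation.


202 = 11001010
40 = 00101000
147 = 10010011
250 = 11111010
Binary: 11001010.00101000.10010011.11111010


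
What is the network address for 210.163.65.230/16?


IP:   11010010.10100011.01000001.11100110
Mask: 11111111.11111111.00000000.00000000
AND operation:
Net:  11010010.10100011.00000000.00000000
Network: 210.163.0.0/16


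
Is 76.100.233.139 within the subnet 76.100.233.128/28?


Subnet network: 76.100.233.128
Test IP AND mask: 76.100.233.128
Yes, 76.100.233.139 is in 76.100.233.128/28


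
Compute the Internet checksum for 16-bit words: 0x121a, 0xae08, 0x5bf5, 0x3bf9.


Sum all words (with carry folding):
+ 0x121a = 0x121a
+ 0xae08 = 0xc022
+ 0x5bf5 = 0x1c18
+ 0x3bf9 = 0x5811
One's complement: ~0x5811
Checksum = 0xa7ee


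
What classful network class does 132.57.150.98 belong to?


First octet: 132
Binary: 10000100
10xxxxxx -> Class B (128-191)
Class B, default mask 255.255.0.0 (/16)


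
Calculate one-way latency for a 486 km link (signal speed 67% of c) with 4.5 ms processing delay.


Speed = 0.67 * 3e5 km/s = 201000 km/s
Propagation delay = 486 / 201000 = 0.0024 s = 2.4179 ms
Processing delay = 4.5 ms
Total one-way latency = 6.9179 ms


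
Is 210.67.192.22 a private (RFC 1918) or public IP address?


RFC 1918 private ranges:
  10.0.0.0/8 (10.0.0.0 - 10.255.255.255)
  172.16.0.0/12 (172.16.0.0 - 172.31.255.255)
  192.168.0.0/16 (192.168.0.0 - 192.168.255.255)
Public (not in any RFC 1918 range)


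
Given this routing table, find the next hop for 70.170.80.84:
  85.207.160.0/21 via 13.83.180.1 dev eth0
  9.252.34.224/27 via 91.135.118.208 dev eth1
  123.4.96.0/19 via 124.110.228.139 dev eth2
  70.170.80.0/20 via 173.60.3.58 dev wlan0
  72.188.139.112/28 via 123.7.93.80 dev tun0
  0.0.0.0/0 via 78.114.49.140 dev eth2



Longest prefix match for 70.170.80.84:
  /21 85.207.160.0: no
  /27 9.252.34.224: no
  /19 123.4.96.0: no
  /20 70.170.80.0: MATCH
  /28 72.188.139.112: no
  /0 0.0.0.0: MATCH
Selected: next-hop 173.60.3.58 via wlan0 (matched /20)


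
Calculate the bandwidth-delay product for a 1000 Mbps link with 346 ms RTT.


BDP = bandwidth * RTT
= 1000 Mbps * 346 ms
= 1000 * 1e6 * 346 / 1000 bits
= 346000000 bits
= 43250000 bytes
= 42236.3281 KB
BDP = 346000000 bits (43250000 bytes)


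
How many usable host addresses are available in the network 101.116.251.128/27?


Host bits = 32 - 27 = 5
Total addresses = 2^5 = 32
Usable = total - 2 (network and broadcast)
Usable hosts: 30


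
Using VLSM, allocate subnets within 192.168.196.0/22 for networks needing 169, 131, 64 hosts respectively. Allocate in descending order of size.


169 hosts -> /24 (254 usable): 192.168.196.0/24
131 hosts -> /24 (254 usable): 192.168.197.0/24
64 hosts -> /25 (126 usable): 192.168.198.0/25
Allocation: 192.168.196.0/24 (169 hosts, 254 usable); 192.168.197.0/24 (131 hosts, 254 usable); 192.168.198.0/25 (64 hosts, 126 usable)
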